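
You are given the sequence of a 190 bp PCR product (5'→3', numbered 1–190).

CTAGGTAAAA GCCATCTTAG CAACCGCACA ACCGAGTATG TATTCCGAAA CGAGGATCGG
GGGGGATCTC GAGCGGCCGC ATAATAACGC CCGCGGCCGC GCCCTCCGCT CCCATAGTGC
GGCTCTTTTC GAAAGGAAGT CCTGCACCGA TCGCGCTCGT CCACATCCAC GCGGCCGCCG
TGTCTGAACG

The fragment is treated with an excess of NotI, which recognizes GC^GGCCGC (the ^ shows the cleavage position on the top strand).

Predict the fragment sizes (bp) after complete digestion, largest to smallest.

NotI sites (GCGGCCGC) start at positions 73, 93, 171.
NotI cuts after base 2 of each site, so after positions 74, 94, 172.
Linear molecule, 3 cuts → 4 fragments:
  1–74 → 74 bp
  75–94 → 20 bp
  95–172 → 78 bp
  173–190 → 18 bp
Sorted largest to smallest: 78, 74, 20, 18 bp.

78, 74, 20, 18 bp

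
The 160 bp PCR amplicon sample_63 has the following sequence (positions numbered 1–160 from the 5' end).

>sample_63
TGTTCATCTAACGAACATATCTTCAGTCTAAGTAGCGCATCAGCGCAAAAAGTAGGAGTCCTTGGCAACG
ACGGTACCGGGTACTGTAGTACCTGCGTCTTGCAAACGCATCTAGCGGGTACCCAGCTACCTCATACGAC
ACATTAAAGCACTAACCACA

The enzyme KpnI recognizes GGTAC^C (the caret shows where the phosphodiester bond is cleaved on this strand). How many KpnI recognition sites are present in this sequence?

2

GGTACC occurs starting at positions 73, 118.
KpnI cuts at 2 sites.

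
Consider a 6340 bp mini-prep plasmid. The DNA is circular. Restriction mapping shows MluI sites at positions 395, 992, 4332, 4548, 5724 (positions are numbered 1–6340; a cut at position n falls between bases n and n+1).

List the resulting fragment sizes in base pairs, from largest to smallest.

3340, 1176, 1011, 597, 216 bp

Circular molecule, 5 cuts → 5 fragments:
  992 − 395 = 597 bp
  4332 − 992 = 3340 bp
  4548 − 4332 = 216 bp
  5724 − 4548 = 1176 bp
  wrap: 6340 − 5724 + 395 = 1011 bp
Sorted largest to smallest: 3340, 1176, 1011, 597, 216 bp.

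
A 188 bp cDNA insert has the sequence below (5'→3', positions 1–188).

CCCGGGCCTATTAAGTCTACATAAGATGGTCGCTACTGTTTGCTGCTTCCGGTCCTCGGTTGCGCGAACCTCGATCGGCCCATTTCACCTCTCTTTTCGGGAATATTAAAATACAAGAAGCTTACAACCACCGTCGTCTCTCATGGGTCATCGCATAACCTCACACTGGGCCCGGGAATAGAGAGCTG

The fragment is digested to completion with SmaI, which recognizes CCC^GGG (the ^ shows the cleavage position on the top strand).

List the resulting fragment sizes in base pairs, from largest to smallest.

170, 15, 3 bp

SmaI sites (CCCGGG) start at positions 1, 171.
SmaI cuts after base 3 of each site, so after positions 3, 173.
Linear molecule, 2 cuts → 3 fragments:
  1–3 → 3 bp
  4–173 → 170 bp
  174–188 → 15 bp
Sorted largest to smallest: 170, 15, 3 bp.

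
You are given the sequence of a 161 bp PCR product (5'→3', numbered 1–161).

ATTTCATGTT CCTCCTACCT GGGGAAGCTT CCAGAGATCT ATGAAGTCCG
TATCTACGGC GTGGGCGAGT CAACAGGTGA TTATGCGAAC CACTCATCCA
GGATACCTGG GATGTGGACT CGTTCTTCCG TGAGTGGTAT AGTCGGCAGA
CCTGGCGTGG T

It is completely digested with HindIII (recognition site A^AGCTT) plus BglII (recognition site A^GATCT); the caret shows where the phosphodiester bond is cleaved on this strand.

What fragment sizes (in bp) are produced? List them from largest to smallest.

The HindIII site (AAGCTT) starts at position 25.
HindIII cuts after the first base of each site, so after position 25.
The BglII site (AGATCT) starts at position 35.
BglII cuts after the first base of each site, so after position 35.
Combined cut positions: 25, 35.
Linear molecule, 2 cuts → 3 fragments:
  1–25 → 25 bp
  26–35 → 10 bp
  36–161 → 126 bp
Sorted largest to smallest: 126, 25, 10 bp.

126, 25, 10 bp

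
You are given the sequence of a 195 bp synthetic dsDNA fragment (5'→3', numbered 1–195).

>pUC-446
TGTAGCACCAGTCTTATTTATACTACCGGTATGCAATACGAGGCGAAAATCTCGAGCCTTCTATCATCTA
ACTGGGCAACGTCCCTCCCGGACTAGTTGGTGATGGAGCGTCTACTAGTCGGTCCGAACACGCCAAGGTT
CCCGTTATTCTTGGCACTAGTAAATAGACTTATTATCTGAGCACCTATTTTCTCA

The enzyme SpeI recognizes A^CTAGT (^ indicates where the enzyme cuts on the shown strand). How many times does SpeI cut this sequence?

ACTAGT occurs starting at positions 92, 114, 156.
SpeI cuts at 3 sites.

3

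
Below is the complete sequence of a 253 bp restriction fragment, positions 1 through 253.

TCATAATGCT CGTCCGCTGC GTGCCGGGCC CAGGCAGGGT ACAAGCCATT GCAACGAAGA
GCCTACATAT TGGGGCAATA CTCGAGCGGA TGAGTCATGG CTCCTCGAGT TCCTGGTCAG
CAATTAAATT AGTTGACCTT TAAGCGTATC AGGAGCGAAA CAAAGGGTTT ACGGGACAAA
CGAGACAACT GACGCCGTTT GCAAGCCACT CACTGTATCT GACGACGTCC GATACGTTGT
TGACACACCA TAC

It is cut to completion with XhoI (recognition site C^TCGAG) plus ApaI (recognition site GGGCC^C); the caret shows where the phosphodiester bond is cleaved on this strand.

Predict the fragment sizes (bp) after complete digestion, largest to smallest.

149, 51, 30, 23 bp

XhoI sites (CTCGAG) start at positions 81, 104.
XhoI cuts after the first base of each site, so after positions 81, 104.
The ApaI site (GGGCCC) starts at position 26.
ApaI cuts after base 5 of each site (before the last base), so after position 30.
Combined cut positions: 30, 81, 104.
Linear molecule, 3 cuts → 4 fragments:
  1–30 → 30 bp
  31–81 → 51 bp
  82–104 → 23 bp
  105–253 → 149 bp
Sorted largest to smallest: 149, 51, 30, 23 bp.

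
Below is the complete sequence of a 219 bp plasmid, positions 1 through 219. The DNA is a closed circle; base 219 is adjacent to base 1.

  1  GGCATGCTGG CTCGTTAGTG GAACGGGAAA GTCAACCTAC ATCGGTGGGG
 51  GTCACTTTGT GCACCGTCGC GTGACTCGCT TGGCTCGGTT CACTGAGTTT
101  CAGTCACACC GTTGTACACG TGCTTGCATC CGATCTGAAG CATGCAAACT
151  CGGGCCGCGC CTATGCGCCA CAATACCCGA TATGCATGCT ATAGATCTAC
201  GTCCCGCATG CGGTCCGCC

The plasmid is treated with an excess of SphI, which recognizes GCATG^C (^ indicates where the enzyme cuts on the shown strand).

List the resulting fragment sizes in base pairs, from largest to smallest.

138, 44, 22, 15 bp

SphI sites (GCATGC) start at positions 2, 140, 184, 206.
SphI cuts after base 5 of each site (before the last base), so after positions 6, 144, 188, 210.
Circular molecule, 4 cuts → 4 fragments:
  7–144 → 138 bp
  145–188 → 44 bp
  189–210 → 22 bp
  211–219 then 1–6 → 9 + 6 = 15 bp
Sorted largest to smallest: 138, 44, 22, 15 bp.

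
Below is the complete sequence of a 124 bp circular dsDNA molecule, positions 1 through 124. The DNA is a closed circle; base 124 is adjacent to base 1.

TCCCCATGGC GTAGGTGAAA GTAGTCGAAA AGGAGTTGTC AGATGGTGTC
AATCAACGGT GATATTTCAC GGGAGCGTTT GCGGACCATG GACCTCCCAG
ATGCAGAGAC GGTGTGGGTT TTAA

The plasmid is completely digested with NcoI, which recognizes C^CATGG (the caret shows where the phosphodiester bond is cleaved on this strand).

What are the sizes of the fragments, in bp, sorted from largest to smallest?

82, 42 bp

NcoI sites (CCATGG) start at positions 4, 86.
NcoI cuts after the first base of each site, so after positions 4, 86.
Circular molecule, 2 cuts → 2 fragments:
  5–86 → 82 bp
  87–124 then 1–4 → 38 + 4 = 42 bp
Sorted largest to smallest: 82, 42 bp.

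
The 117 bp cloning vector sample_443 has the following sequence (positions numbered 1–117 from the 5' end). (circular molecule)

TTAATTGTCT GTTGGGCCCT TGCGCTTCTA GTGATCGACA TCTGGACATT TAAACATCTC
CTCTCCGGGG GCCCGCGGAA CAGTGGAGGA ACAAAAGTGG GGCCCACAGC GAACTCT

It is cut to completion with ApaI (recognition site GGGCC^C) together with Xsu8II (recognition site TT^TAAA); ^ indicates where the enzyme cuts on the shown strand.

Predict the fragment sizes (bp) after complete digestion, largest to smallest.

32, 31, 31, 23 bp

ApaI sites (GGGCCC) start at positions 14, 69, 100.
ApaI cuts after base 5 of each site (before the last base), so after positions 18, 73, 104.
The Xsu8II site (TTTAAA) starts at position 49.
Xsu8II cuts after base 2 of each site, so after position 50.
Combined cut positions: 18, 50, 73, 104.
Circular molecule, 4 cuts → 4 fragments:
  19–50 → 32 bp
  51–73 → 23 bp
  74–104 → 31 bp
  105–117 then 1–18 → 13 + 18 = 31 bp
Sorted largest to smallest: 32, 31, 31, 23 bp.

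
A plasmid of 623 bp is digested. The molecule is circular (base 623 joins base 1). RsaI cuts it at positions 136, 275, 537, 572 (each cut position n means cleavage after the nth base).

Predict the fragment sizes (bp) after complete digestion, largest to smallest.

Circular molecule, 4 cuts → 4 fragments:
  275 − 136 = 139 bp
  537 − 275 = 262 bp
  572 − 537 = 35 bp
  wrap: 623 − 572 + 136 = 187 bp
Sorted largest to smallest: 262, 187, 139, 35 bp.

262, 187, 139, 35 bp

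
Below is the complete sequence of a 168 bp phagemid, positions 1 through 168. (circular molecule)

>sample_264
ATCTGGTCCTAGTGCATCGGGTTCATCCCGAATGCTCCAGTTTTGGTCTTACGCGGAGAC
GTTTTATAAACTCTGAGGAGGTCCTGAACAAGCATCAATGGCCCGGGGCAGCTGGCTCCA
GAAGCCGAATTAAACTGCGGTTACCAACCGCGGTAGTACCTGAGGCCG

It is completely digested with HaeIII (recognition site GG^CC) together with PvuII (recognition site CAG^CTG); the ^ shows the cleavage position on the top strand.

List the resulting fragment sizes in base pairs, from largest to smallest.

HaeIII sites (GGCC) start at positions 100, 164.
HaeIII cuts after base 2 of each site, so after positions 101, 165.
The PvuII site (CAGCTG) starts at position 109.
PvuII cuts after base 3 of each site, so after position 111.
Combined cut positions: 101, 111, 165.
Circular molecule, 3 cuts → 3 fragments:
  102–111 → 10 bp
  112–165 → 54 bp
  166–168 then 1–101 → 3 + 101 = 104 bp
Sorted largest to smallest: 104, 54, 10 bp.

104, 54, 10 bp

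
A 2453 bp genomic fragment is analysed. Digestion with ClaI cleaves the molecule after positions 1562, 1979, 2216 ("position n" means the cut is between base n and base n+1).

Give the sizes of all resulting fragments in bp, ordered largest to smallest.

Linear molecule, 3 cuts → 4 fragments:
  1562 − 0 = 1562 bp
  1979 − 1562 = 417 bp
  2216 − 1979 = 237 bp
  2453 − 2216 = 237 bp
Sorted largest to smallest: 1562, 417, 237, 237 bp.

1562, 417, 237, 237 bp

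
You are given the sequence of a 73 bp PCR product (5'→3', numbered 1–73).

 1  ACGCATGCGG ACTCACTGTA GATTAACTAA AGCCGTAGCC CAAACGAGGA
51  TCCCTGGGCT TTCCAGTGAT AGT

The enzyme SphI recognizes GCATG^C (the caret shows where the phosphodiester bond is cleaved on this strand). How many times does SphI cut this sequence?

1

GCATGC occurs starting at position 3.
SphI cuts at 1 site.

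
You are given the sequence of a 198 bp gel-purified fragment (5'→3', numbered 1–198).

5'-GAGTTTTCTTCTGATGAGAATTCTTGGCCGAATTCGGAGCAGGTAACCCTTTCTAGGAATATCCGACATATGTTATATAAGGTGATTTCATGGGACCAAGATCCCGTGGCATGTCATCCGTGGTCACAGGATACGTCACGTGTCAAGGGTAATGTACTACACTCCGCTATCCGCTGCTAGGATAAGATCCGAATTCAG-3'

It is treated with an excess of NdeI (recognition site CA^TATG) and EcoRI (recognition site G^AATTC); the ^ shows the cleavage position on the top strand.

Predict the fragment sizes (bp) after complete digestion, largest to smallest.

123, 38, 18, 12, 7 bp

The NdeI site (CATATG) starts at position 67.
NdeI cuts after base 2 of each site, so after position 68.
EcoRI sites (GAATTC) start at positions 18, 30, 191.
EcoRI cuts after the first base of each site, so after positions 18, 30, 191.
Combined cut positions: 18, 30, 68, 191.
Linear molecule, 4 cuts → 5 fragments:
  1–18 → 18 bp
  19–30 → 12 bp
  31–68 → 38 bp
  69–191 → 123 bp
  192–198 → 7 bp
Sorted largest to smallest: 123, 38, 18, 12, 7 bp.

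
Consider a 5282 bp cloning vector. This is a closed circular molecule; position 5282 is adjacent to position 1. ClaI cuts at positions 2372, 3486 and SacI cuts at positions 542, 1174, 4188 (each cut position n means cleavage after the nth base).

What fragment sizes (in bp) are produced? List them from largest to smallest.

Combined cut positions (sorted): 542, 1174, 2372, 3486, 4188.
Circular molecule, 5 cuts → 5 fragments:
  1174 − 542 = 632 bp
  2372 − 1174 = 1198 bp
  3486 − 2372 = 1114 bp
  4188 − 3486 = 702 bp
  wrap: 5282 − 4188 + 542 = 1636 bp
Sorted largest to smallest: 1636, 1198, 1114, 702, 632 bp.

1636, 1198, 1114, 702, 632 bp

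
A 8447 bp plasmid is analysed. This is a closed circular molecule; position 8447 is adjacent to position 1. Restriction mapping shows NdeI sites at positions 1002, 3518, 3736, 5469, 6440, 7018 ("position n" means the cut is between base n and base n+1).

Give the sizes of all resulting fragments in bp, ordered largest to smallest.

2516, 2431, 1733, 971, 578, 218 bp

Circular molecule, 6 cuts → 6 fragments:
  3518 − 1002 = 2516 bp
  3736 − 3518 = 218 bp
  5469 − 3736 = 1733 bp
  6440 − 5469 = 971 bp
  7018 − 6440 = 578 bp
  wrap: 8447 − 7018 + 1002 = 2431 bp
Sorted largest to smallest: 2516, 2431, 1733, 971, 578, 218 bp.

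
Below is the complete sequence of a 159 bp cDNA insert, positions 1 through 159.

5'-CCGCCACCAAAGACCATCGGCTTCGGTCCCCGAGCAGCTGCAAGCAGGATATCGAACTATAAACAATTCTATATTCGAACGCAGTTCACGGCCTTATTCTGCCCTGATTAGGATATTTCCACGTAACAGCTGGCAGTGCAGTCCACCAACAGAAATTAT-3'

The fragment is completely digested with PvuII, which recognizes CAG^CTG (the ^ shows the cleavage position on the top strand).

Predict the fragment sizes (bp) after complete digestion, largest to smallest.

PvuII sites (CAGCTG) start at positions 35, 127.
PvuII cuts after base 3 of each site, so after positions 37, 129.
Linear molecule, 2 cuts → 3 fragments:
  1–37 → 37 bp
  38–129 → 92 bp
  130–159 → 30 bp
Sorted largest to smallest: 92, 37, 30 bp.

92, 37, 30 bp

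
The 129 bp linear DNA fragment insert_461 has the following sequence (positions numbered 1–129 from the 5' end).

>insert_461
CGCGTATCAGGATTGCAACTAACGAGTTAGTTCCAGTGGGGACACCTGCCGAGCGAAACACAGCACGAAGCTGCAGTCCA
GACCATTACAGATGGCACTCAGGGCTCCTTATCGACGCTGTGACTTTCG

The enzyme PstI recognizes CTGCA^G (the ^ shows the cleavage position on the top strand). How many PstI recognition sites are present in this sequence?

CTGCAG occurs starting at position 71.
PstI cuts at 1 site.

1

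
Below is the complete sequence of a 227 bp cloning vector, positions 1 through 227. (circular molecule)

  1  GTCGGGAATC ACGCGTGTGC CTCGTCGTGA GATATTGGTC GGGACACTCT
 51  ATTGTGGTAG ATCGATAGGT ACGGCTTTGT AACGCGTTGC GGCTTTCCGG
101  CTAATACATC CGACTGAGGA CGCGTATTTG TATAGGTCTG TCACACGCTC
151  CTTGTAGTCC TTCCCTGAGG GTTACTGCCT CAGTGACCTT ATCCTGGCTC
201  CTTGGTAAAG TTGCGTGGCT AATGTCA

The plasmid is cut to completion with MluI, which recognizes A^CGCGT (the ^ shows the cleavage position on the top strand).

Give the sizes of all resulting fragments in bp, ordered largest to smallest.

118, 71, 38 bp

MluI sites (ACGCGT) start at positions 11, 82, 120.
MluI cuts after the first base of each site, so after positions 11, 82, 120.
Circular molecule, 3 cuts → 3 fragments:
  12–82 → 71 bp
  83–120 → 38 bp
  121–227 then 1–11 → 107 + 11 = 118 bp
Sorted largest to smallest: 118, 71, 38 bp.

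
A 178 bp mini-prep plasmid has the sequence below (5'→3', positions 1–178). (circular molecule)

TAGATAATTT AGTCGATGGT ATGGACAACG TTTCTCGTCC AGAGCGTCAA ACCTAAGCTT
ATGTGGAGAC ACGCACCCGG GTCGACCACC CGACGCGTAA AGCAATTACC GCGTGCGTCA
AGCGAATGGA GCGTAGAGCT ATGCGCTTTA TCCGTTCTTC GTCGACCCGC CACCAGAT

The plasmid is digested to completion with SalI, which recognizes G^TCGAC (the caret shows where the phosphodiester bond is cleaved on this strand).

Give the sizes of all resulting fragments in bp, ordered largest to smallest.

98, 80 bp

SalI sites (GTCGAC) start at positions 81, 161.
SalI cuts after the first base of each site, so after positions 81, 161.
Circular molecule, 2 cuts → 2 fragments:
  82–161 → 80 bp
  162–178 then 1–81 → 17 + 81 = 98 bp
Sorted largest to smallest: 98, 80 bp.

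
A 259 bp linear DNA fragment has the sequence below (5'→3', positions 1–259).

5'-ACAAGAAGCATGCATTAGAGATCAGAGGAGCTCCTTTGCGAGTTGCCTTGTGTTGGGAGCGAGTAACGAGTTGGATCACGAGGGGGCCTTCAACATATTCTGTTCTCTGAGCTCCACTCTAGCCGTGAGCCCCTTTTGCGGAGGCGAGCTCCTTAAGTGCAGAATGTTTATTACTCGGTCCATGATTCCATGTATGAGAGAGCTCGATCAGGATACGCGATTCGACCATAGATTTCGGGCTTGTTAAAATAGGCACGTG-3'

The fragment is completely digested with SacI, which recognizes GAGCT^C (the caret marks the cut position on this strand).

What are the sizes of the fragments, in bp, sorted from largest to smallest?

SacI sites (GAGCTC) start at positions 28, 109, 146, 200.
SacI cuts after base 5 of each site (before the last base), so after positions 32, 113, 150, 204.
Linear molecule, 4 cuts → 5 fragments:
  1–32 → 32 bp
  33–113 → 81 bp
  114–150 → 37 bp
  151–204 → 54 bp
  205–259 → 55 bp
Sorted largest to smallest: 81, 55, 54, 37, 32 bp.

81, 55, 54, 37, 32 bp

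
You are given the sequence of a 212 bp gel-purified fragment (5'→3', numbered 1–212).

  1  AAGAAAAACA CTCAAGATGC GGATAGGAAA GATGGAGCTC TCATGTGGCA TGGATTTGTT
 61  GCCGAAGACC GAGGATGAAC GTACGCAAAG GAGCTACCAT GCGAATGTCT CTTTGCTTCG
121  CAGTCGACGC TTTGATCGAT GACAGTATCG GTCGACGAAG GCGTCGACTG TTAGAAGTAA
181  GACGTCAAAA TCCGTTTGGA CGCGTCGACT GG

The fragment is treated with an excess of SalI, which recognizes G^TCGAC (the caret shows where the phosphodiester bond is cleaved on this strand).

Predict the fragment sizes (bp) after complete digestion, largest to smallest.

123, 41, 28, 12, 8 bp

SalI sites (GTCGAC) start at positions 123, 151, 163, 204.
SalI cuts after the first base of each site, so after positions 123, 151, 163, 204.
Linear molecule, 4 cuts → 5 fragments:
  1–123 → 123 bp
  124–151 → 28 bp
  152–163 → 12 bp
  164–204 → 41 bp
  205–212 → 8 bp
Sorted largest to smallest: 123, 41, 28, 12, 8 bp.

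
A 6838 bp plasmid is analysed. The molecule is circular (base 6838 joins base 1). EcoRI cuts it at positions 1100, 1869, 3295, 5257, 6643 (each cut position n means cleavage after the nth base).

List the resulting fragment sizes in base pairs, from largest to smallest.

Circular molecule, 5 cuts → 5 fragments:
  1869 − 1100 = 769 bp
  3295 − 1869 = 1426 bp
  5257 − 3295 = 1962 bp
  6643 − 5257 = 1386 bp
  wrap: 6838 − 6643 + 1100 = 1295 bp
Sorted largest to smallest: 1962, 1426, 1386, 1295, 769 bp.

1962, 1426, 1386, 1295, 769 bp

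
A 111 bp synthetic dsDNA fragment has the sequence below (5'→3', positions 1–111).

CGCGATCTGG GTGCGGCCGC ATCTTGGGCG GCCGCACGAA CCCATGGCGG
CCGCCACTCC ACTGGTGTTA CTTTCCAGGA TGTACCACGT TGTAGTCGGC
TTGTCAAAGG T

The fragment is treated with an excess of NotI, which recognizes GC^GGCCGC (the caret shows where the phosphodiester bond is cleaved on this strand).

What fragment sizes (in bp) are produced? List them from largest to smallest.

NotI sites (GCGGCCGC) start at positions 13, 28, 47.
NotI cuts after base 2 of each site, so after positions 14, 29, 48.
Linear molecule, 3 cuts → 4 fragments:
  1–14 → 14 bp
  15–29 → 15 bp
  30–48 → 19 bp
  49–111 → 63 bp
Sorted largest to smallest: 63, 19, 15, 14 bp.

63, 19, 15, 14 bp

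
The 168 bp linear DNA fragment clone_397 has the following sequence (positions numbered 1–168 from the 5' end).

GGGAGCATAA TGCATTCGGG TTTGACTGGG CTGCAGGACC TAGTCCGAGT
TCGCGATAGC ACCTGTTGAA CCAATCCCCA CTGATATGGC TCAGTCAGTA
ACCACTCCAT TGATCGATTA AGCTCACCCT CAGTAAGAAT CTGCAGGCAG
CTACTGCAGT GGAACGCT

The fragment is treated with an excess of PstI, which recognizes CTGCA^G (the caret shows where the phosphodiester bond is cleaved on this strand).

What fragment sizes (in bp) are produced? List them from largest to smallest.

PstI sites (CTGCAG) start at positions 31, 141, 154.
PstI cuts after base 5 of each site (before the last base), so after positions 35, 145, 158.
Linear molecule, 3 cuts → 4 fragments:
  1–35 → 35 bp
  36–145 → 110 bp
  146–158 → 13 bp
  159–168 → 10 bp
Sorted largest to smallest: 110, 35, 13, 10 bp.

110, 35, 13, 10 bp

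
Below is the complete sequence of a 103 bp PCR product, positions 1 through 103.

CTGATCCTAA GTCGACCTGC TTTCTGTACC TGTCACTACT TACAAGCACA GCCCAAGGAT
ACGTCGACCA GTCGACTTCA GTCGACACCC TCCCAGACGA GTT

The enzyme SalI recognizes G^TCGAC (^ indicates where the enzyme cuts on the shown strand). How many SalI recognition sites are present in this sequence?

4

GTCGAC occurs starting at positions 11, 63, 71, 81.
SalI cuts at 4 sites.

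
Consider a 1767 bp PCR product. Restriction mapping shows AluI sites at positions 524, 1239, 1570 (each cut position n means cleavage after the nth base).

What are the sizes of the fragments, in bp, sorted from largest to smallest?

Linear molecule, 3 cuts → 4 fragments:
  524 − 0 = 524 bp
  1239 − 524 = 715 bp
  1570 − 1239 = 331 bp
  1767 − 1570 = 197 bp
Sorted largest to smallest: 715, 524, 331, 197 bp.

715, 524, 331, 197 bp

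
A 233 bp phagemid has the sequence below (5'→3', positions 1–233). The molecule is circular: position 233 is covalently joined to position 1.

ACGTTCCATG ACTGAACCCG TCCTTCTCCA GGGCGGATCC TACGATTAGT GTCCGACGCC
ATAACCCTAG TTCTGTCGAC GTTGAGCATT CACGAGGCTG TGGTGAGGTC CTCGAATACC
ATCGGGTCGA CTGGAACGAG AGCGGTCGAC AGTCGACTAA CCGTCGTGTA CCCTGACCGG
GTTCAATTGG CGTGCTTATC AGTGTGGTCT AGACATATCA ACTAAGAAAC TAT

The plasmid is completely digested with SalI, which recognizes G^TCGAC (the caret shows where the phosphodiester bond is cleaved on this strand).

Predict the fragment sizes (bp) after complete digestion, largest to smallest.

156, 51, 19, 7 bp

SalI sites (GTCGAC) start at positions 75, 126, 145, 152.
SalI cuts after the first base of each site, so after positions 75, 126, 145, 152.
Circular molecule, 4 cuts → 4 fragments:
  76–126 → 51 bp
  127–145 → 19 bp
  146–152 → 7 bp
  153–233 then 1–75 → 81 + 75 = 156 bp
Sorted largest to smallest: 156, 51, 19, 7 bp.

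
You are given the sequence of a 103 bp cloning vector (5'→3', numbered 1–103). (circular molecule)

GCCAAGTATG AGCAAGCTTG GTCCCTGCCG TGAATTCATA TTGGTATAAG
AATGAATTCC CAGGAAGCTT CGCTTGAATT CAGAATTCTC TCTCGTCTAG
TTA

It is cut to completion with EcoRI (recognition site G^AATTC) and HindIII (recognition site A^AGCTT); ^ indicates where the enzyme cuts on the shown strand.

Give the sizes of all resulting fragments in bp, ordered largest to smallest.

34, 22, 18, 11, 11, 7 bp

EcoRI sites (GAATTC) start at positions 32, 54, 76, 83.
EcoRI cuts after the first base of each site, so after positions 32, 54, 76, 83.
HindIII sites (AAGCTT) start at positions 14, 65.
HindIII cuts after the first base of each site, so after positions 14, 65.
Combined cut positions: 14, 32, 54, 65, 76, 83.
Circular molecule, 6 cuts → 6 fragments:
  15–32 → 18 bp
  33–54 → 22 bp
  55–65 → 11 bp
  66–76 → 11 bp
  77–83 → 7 bp
  84–103 then 1–14 → 20 + 14 = 34 bp
Sorted largest to smallest: 34, 22, 18, 11, 11, 7 bp.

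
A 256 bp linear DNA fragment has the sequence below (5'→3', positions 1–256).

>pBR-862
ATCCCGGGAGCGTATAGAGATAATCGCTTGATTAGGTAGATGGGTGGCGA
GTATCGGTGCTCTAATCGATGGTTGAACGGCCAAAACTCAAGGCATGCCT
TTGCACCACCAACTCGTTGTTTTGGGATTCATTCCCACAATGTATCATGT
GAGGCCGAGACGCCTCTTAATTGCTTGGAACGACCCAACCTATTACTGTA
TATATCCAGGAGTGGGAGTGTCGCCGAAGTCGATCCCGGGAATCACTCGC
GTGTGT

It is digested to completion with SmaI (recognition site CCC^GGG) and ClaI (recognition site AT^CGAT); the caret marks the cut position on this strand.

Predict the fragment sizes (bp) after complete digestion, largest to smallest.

171, 61, 19, 5 bp

SmaI sites (CCCGGG) start at positions 3, 235.
SmaI cuts after base 3 of each site, so after positions 5, 237.
The ClaI site (ATCGAT) starts at position 65.
ClaI cuts after base 2 of each site, so after position 66.
Combined cut positions: 5, 66, 237.
Linear molecule, 3 cuts → 4 fragments:
  1–5 → 5 bp
  6–66 → 61 bp
  67–237 → 171 bp
  238–256 → 19 bp
Sorted largest to smallest: 171, 61, 19, 5 bp.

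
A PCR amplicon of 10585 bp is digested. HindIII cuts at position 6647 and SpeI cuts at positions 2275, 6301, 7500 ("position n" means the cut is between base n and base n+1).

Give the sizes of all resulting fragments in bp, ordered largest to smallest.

Combined cut positions (sorted): 2275, 6301, 6647, 7500.
Linear molecule, 4 cuts → 5 fragments:
  2275 − 0 = 2275 bp
  6301 − 2275 = 4026 bp
  6647 − 6301 = 346 bp
  7500 − 6647 = 853 bp
  10585 − 7500 = 3085 bp
Sorted largest to smallest: 4026, 3085, 2275, 853, 346 bp.

4026, 3085, 2275, 853, 346 bp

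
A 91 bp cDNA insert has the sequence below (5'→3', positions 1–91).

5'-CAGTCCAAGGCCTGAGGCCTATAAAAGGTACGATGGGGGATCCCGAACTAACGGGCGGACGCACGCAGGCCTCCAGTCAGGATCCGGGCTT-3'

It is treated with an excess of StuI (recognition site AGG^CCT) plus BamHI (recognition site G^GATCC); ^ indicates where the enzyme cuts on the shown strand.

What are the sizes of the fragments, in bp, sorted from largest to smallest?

31, 21, 11, 11, 10, 7 bp

StuI sites (AGGCCT) start at positions 8, 15, 67.
StuI cuts after base 3 of each site, so after positions 10, 17, 69.
BamHI sites (GGATCC) start at positions 38, 80.
BamHI cuts after the first base of each site, so after positions 38, 80.
Combined cut positions: 10, 17, 38, 69, 80.
Linear molecule, 5 cuts → 6 fragments:
  1–10 → 10 bp
  11–17 → 7 bp
  18–38 → 21 bp
  39–69 → 31 bp
  70–80 → 11 bp
  81–91 → 11 bp
Sorted largest to smallest: 31, 21, 11, 11, 10, 7 bp.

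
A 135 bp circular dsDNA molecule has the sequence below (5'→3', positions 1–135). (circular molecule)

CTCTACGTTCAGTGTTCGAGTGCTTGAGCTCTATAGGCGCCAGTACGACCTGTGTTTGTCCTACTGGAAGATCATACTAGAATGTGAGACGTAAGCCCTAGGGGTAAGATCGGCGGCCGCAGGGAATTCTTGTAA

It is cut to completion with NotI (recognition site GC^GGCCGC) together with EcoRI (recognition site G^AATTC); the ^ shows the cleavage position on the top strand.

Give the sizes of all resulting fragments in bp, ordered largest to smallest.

The NotI site (GCGGCCGC) starts at position 113.
NotI cuts after base 2 of each site, so after position 114.
The EcoRI site (GAATTC) starts at position 124.
EcoRI cuts after the first base of each site, so after position 124.
Combined cut positions: 114, 124.
Circular molecule, 2 cuts → 2 fragments:
  115–124 → 10 bp
  125–135 then 1–114 → 11 + 114 = 125 bp
Sorted largest to smallest: 125, 10 bp.

125, 10 bp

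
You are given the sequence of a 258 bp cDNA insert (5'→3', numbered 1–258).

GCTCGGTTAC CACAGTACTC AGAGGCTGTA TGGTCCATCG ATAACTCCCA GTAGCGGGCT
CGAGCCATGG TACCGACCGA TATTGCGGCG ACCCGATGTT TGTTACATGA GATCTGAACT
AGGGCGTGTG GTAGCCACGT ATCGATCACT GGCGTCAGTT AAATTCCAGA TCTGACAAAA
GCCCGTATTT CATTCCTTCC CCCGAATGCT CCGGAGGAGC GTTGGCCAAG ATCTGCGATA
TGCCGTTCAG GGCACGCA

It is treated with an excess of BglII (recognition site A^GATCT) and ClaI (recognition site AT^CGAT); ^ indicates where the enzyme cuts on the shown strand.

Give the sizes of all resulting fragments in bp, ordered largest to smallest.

72, 61, 38, 32, 29, 26 bp

BglII sites (AGATCT) start at positions 110, 168, 229.
BglII cuts after the first base of each site, so after positions 110, 168, 229.
ClaI sites (ATCGAT) start at positions 37, 141.
ClaI cuts after base 2 of each site, so after positions 38, 142.
Combined cut positions: 38, 110, 142, 168, 229.
Linear molecule, 5 cuts → 6 fragments:
  1–38 → 38 bp
  39–110 → 72 bp
  111–142 → 32 bp
  143–168 → 26 bp
  169–229 → 61 bp
  230–258 → 29 bp
Sorted largest to smallest: 72, 61, 38, 32, 29, 26 bp.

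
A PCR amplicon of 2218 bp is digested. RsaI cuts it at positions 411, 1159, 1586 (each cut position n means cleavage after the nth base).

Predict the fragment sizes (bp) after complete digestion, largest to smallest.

748, 632, 427, 411 bp

Linear molecule, 3 cuts → 4 fragments:
  411 − 0 = 411 bp
  1159 − 411 = 748 bp
  1586 − 1159 = 427 bp
  2218 − 1586 = 632 bp
Sorted largest to smallest: 748, 632, 427, 411 bp.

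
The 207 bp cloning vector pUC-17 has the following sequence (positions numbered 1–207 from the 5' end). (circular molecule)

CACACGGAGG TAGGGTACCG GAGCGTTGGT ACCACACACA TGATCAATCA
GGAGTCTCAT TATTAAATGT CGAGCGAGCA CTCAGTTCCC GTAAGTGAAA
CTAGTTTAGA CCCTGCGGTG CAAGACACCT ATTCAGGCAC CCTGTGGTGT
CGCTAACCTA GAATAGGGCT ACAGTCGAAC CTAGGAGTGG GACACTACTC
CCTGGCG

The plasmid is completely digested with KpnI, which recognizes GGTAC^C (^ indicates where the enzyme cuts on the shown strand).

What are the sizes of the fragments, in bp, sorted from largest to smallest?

193, 14 bp

KpnI sites (GGTACC) start at positions 14, 28.
KpnI cuts after base 5 of each site (before the last base), so after positions 18, 32.
Circular molecule, 2 cuts → 2 fragments:
  19–32 → 14 bp
  33–207 then 1–18 → 175 + 18 = 193 bp
Sorted largest to smallest: 193, 14 bp.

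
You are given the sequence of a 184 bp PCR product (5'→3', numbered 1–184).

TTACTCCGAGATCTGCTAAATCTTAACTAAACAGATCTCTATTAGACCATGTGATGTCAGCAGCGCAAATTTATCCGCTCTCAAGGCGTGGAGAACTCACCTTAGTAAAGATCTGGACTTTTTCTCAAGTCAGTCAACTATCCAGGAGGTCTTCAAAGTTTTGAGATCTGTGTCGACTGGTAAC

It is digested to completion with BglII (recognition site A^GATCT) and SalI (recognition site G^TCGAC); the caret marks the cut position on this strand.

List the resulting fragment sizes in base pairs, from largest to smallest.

BglII sites (AGATCT) start at positions 9, 33, 109, 164.
BglII cuts after the first base of each site, so after positions 9, 33, 109, 164.
The SalI site (GTCGAC) starts at position 172.
SalI cuts after the first base of each site, so after position 172.
Combined cut positions: 9, 33, 109, 164, 172.
Linear molecule, 5 cuts → 6 fragments:
  1–9 → 9 bp
  10–33 → 24 bp
  34–109 → 76 bp
  110–164 → 55 bp
  165–172 → 8 bp
  173–184 → 12 bp
Sorted largest to smallest: 76, 55, 24, 12, 9, 8 bp.

76, 55, 24, 12, 9, 8 bp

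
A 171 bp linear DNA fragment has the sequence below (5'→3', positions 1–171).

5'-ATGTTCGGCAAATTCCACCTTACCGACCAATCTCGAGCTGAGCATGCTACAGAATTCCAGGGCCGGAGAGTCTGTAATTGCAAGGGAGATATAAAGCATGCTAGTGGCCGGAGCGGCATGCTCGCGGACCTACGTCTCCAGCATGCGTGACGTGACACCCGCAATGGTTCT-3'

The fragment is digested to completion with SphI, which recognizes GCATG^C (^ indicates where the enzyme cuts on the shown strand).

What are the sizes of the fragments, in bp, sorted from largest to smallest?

SphI sites (GCATGC) start at positions 42, 96, 116, 141.
SphI cuts after base 5 of each site (before the last base), so after positions 46, 100, 120, 145.
Linear molecule, 4 cuts → 5 fragments:
  1–46 → 46 bp
  47–100 → 54 bp
  101–120 → 20 bp
  121–145 → 25 bp
  146–171 → 26 bp
Sorted largest to smallest: 54, 46, 26, 25, 20 bp.

54, 46, 26, 25, 20 bp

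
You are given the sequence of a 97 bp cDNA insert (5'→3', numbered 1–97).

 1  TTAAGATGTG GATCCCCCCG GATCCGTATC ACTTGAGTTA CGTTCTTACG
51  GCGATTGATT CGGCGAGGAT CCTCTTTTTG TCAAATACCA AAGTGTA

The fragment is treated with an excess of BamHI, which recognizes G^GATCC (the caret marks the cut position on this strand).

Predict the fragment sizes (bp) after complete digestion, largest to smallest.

47, 30, 10, 10 bp

BamHI sites (GGATCC) start at positions 10, 20, 67.
BamHI cuts after the first base of each site, so after positions 10, 20, 67.
Linear molecule, 3 cuts → 4 fragments:
  1–10 → 10 bp
  11–20 → 10 bp
  21–67 → 47 bp
  68–97 → 30 bp
Sorted largest to smallest: 47, 30, 10, 10 bp.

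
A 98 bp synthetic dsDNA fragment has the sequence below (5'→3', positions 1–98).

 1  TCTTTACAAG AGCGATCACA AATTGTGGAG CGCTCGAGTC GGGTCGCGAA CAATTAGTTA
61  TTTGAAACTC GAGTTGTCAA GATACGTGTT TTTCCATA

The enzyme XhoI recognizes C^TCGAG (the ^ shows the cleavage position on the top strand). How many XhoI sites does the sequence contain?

CTCGAG occurs starting at positions 33, 68.
XhoI cuts at 2 sites.

2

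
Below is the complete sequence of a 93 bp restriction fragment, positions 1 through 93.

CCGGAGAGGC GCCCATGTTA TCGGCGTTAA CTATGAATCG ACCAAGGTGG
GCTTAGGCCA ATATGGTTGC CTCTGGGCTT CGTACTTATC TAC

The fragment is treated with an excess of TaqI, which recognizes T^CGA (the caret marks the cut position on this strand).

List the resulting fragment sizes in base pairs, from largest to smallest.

The TaqI site (TCGA) starts at position 38.
TaqI cuts after the first base of each site, so after position 38.
Linear molecule, 1 cut → 2 fragments:
  1–38 → 38 bp
  39–93 → 55 bp
Sorted largest to smallest: 55, 38 bp.

55, 38 bp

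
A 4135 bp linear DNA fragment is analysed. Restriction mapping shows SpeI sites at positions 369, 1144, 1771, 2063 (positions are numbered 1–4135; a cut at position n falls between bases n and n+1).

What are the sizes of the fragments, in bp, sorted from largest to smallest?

Linear molecule, 4 cuts → 5 fragments:
  369 − 0 = 369 bp
  1144 − 369 = 775 bp
  1771 − 1144 = 627 bp
  2063 − 1771 = 292 bp
  4135 − 2063 = 2072 bp
Sorted largest to smallest: 2072, 775, 627, 369, 292 bp.

2072, 775, 627, 369, 292 bp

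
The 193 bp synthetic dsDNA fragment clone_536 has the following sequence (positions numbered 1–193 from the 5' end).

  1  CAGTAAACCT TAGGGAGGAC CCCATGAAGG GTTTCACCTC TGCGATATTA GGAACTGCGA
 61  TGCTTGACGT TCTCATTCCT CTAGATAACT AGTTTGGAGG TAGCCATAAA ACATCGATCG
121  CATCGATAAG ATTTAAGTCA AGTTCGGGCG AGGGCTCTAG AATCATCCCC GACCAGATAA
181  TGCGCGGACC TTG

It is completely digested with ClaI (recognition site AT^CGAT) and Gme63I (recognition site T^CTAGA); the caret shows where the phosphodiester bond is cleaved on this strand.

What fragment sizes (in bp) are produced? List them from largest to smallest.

ClaI sites (ATCGAT) start at positions 113, 122.
ClaI cuts after base 2 of each site, so after positions 114, 123.
Gme63I sites (TCTAGA) start at positions 80, 156.
Gme63I cuts after the first base of each site, so after positions 80, 156.
Combined cut positions: 80, 114, 123, 156.
Linear molecule, 4 cuts → 5 fragments:
  1–80 → 80 bp
  81–114 → 34 bp
  115–123 → 9 bp
  124–156 → 33 bp
  157–193 → 37 bp
Sorted largest to smallest: 80, 37, 34, 33, 9 bp.

80, 37, 34, 33, 9 bp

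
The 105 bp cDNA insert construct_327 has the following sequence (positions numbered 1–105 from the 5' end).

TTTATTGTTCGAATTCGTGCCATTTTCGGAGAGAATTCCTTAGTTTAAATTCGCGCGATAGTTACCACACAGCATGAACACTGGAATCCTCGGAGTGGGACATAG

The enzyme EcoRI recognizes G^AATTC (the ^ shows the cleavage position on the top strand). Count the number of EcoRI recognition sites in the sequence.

2

GAATTC occurs starting at positions 11, 33.
EcoRI cuts at 2 sites.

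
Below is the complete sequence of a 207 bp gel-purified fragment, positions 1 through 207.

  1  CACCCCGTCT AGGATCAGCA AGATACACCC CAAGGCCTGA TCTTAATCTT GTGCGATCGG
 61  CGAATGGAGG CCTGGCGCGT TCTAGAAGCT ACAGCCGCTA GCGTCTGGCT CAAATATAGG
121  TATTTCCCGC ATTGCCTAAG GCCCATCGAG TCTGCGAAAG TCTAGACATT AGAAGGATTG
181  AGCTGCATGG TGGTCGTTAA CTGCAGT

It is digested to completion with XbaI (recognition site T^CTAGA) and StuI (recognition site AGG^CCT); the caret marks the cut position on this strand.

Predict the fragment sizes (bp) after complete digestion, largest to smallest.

XbaI sites (TCTAGA) start at positions 81, 161.
XbaI cuts after the first base of each site, so after positions 81, 161.
StuI sites (AGGCCT) start at positions 33, 68.
StuI cuts after base 3 of each site, so after positions 35, 70.
Combined cut positions: 35, 70, 81, 161.
Linear molecule, 4 cuts → 5 fragments:
  1–35 → 35 bp
  36–70 → 35 bp
  71–81 → 11 bp
  82–161 → 80 bp
  162–207 → 46 bp
Sorted largest to smallest: 80, 46, 35, 35, 11 bp.

80, 46, 35, 35, 11 bp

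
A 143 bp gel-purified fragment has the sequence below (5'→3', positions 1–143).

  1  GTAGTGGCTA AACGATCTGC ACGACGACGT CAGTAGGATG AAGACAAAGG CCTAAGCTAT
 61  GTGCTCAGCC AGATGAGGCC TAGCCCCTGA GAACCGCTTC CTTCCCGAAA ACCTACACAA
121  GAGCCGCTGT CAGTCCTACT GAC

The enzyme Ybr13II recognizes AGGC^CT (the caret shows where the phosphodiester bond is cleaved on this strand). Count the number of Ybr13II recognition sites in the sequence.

AGGCCT occurs starting at positions 48, 76.
Ybr13II cuts at 2 sites.

2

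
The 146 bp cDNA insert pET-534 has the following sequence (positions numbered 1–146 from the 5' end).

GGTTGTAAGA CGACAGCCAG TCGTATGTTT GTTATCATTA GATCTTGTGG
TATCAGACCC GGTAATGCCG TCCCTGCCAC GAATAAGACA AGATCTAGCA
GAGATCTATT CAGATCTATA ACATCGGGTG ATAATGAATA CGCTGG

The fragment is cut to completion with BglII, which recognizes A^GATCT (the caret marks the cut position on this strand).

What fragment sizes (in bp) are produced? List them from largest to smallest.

BglII sites (AGATCT) start at positions 40, 91, 102, 112.
BglII cuts after the first base of each site, so after positions 40, 91, 102, 112.
Linear molecule, 4 cuts → 5 fragments:
  1–40 → 40 bp
  41–91 → 51 bp
  92–102 → 11 bp
  103–112 → 10 bp
  113–146 → 34 bp
Sorted largest to smallest: 51, 40, 34, 11, 10 bp.

51, 40, 34, 11, 10 bp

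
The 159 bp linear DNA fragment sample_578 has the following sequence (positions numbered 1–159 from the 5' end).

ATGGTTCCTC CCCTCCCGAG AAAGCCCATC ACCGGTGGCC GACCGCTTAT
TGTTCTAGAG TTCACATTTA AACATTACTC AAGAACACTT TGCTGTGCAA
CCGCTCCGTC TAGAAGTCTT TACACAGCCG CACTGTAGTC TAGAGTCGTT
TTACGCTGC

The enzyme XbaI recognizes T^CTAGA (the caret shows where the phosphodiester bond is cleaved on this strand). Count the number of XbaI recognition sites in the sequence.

3

TCTAGA occurs starting at positions 54, 109, 139.
XbaI cuts at 3 sites.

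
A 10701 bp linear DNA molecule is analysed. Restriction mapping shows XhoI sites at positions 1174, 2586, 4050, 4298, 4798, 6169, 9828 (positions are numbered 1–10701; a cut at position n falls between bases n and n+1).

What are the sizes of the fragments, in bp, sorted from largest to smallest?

Linear molecule, 7 cuts → 8 fragments:
  1174 − 0 = 1174 bp
  2586 − 1174 = 1412 bp
  4050 − 2586 = 1464 bp
  4298 − 4050 = 248 bp
  4798 − 4298 = 500 bp
  6169 − 4798 = 1371 bp
  9828 − 6169 = 3659 bp
  10701 − 9828 = 873 bp
Sorted largest to smallest: 3659, 1464, 1412, 1371, 1174, 873, 500, 248 bp.

3659, 1464, 1412, 1371, 1174, 873, 500, 248 bp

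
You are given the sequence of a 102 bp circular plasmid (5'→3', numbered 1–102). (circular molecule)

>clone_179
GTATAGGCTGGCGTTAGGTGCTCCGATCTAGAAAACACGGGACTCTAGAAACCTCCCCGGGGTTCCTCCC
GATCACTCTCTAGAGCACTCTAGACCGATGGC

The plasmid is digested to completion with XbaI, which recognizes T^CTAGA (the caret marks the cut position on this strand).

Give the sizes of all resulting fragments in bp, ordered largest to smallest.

40, 35, 17, 10 bp

XbaI sites (TCTAGA) start at positions 27, 44, 79, 89.
XbaI cuts after the first base of each site, so after positions 27, 44, 79, 89.
Circular molecule, 4 cuts → 4 fragments:
  28–44 → 17 bp
  45–79 → 35 bp
  80–89 → 10 bp
  90–102 then 1–27 → 13 + 27 = 40 bp
Sorted largest to smallest: 40, 35, 17, 10 bp.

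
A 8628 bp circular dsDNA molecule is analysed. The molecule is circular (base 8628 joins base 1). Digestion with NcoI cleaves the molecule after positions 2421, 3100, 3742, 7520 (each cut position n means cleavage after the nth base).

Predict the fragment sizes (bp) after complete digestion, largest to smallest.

3778, 3529, 679, 642 bp

Circular molecule, 4 cuts → 4 fragments:
  3100 − 2421 = 679 bp
  3742 − 3100 = 642 bp
  7520 − 3742 = 3778 bp
  wrap: 8628 − 7520 + 2421 = 3529 bp
Sorted largest to smallest: 3778, 3529, 679, 642 bp.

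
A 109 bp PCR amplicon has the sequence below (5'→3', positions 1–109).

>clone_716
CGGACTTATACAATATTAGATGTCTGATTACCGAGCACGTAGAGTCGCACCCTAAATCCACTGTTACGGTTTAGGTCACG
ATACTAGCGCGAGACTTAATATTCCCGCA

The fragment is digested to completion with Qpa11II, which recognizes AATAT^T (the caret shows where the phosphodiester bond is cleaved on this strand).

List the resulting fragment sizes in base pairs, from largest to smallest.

86, 16, 7 bp

Qpa11II sites (AATATT) start at positions 12, 98.
Qpa11II cuts after base 5 of each site (before the last base), so after positions 16, 102.
Linear molecule, 2 cuts → 3 fragments:
  1–16 → 16 bp
  17–102 → 86 bp
  103–109 → 7 bp
Sorted largest to smallest: 86, 16, 7 bp.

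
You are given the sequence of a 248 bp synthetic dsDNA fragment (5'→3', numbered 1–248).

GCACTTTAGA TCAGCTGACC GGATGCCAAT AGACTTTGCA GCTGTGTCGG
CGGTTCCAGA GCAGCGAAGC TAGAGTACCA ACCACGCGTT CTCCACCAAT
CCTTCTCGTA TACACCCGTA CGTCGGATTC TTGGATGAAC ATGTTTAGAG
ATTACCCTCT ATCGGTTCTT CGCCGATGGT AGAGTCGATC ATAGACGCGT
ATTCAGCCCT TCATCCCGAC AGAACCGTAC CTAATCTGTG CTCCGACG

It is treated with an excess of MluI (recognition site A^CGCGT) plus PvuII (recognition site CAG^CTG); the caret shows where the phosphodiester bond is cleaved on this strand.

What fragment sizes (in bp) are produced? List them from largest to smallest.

MluI sites (ACGCGT) start at positions 84, 195.
MluI cuts after the first base of each site, so after positions 84, 195.
PvuII sites (CAGCTG) start at positions 12, 39.
PvuII cuts after base 3 of each site, so after positions 14, 41.
Combined cut positions: 14, 41, 84, 195.
Linear molecule, 4 cuts → 5 fragments:
  1–14 → 14 bp
  15–41 → 27 bp
  42–84 → 43 bp
  85–195 → 111 bp
  196–248 → 53 bp
Sorted largest to smallest: 111, 53, 43, 27, 14 bp.

111, 53, 43, 27, 14 bp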